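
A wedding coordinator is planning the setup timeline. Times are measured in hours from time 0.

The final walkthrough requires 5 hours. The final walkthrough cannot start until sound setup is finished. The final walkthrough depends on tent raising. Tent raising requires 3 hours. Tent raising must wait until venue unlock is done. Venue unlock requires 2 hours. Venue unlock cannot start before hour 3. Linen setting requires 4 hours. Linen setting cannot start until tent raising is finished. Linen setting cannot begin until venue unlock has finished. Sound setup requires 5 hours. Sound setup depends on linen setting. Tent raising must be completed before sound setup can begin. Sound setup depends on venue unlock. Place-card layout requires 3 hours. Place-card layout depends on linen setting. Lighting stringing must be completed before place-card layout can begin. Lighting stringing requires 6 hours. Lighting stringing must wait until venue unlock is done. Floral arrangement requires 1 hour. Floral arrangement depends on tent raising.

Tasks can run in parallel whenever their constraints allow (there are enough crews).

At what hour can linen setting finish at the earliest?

Venue unlock cannot begin until its own release at hour 3. It runs from hour 3 to 3 + 2 = hour 5.
Tent raising waits on venue unlock (finishes hour 5), so it starts at hour 5 and finishes at 5 + 3 = hour 8.
Linen setting needs all of tent raising (finishes hour 8); venue unlock (finishes hour 5). That puts its earliest start at hour 8; it finishes at 8 + 4 = hour 12.

12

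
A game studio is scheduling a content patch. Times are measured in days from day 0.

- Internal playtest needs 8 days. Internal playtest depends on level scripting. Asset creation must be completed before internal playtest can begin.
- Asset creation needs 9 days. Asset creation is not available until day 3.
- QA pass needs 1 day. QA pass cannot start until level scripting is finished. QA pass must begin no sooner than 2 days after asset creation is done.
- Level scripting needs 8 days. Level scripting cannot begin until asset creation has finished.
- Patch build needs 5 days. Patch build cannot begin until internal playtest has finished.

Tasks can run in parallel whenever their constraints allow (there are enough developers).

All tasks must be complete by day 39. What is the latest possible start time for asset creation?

To finish by day 39, patch build (duration 5) must start no later than day 34.
Internal playtest has to be done before patch build (must start by day 34). That means finishing by day 34, i.e. starting by 34 − 8 = day 26.
To finish by day 39, QA pass (duration 1) must start no later than day 38.
Level scripting has several dependents: internal playtest (must start by day 26); QA pass (must start by day 38). The earliest of those limits is day 26, so level scripting must start by 26 − 8 = day 18.
Asset creation has several dependents: level scripting (must start by day 18); internal playtest (must start by day 26); QA pass (must start by day 38, minus 2-day gap → day 36). The earliest of those limits is day 18, so asset creation must start by 18 − 9 = day 9.

9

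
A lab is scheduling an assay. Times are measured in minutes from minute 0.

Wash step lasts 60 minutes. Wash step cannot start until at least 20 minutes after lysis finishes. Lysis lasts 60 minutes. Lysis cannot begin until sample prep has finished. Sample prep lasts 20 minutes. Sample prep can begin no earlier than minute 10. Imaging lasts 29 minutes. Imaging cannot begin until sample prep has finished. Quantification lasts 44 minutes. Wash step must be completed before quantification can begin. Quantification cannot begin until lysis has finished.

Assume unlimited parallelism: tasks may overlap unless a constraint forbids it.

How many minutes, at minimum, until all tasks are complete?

214

After its own release at minute 10, sample prep can start at minute 10 and finishes at minute 30.
Imaging waits on sample prep (finishes minute 30), so it starts at minute 30 and finishes at 30 + 29 = minute 59.
After sample prep (finishes minute 30), lysis can start at minute 30 and finishes at minute 90.
Wash step waits on lysis (finishes minute 90, plus 20-minute gap → minute 110), so it starts at minute 110 and finishes at 110 + 60 = minute 170.
For quantification: wash step (finishes minute 170); lysis (finishes minute 90). Taking the maximum gives a start of minute 170, and it finishes at 170 + 44 = minute 214.
All tasks are finished once the last one completes. Finish times: Sample prep at 30, Lysis at 90, Wash step at 170, Imaging at 59, Quantification at 214. The latest is minute 214.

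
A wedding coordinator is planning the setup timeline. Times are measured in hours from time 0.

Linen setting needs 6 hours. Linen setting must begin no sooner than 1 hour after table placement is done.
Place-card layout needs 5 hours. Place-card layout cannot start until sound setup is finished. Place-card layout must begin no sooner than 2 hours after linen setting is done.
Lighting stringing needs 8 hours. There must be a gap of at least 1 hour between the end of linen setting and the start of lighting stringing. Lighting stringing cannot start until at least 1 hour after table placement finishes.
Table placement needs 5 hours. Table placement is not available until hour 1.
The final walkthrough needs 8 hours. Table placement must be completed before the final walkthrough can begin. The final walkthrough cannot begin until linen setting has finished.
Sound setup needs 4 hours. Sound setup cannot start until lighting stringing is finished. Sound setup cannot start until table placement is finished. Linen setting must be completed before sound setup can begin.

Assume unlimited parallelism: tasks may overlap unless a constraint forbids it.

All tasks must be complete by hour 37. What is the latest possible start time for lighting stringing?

Nothing follows place-card layout; the deadline of hour 37 is its only limit. It must start by 37 − 5 = hour 32.
Sound setup feeds into place-card layout (must start by hour 32); so sound setup must finish by hour 32 and therefore start by hour 28.
Lighting stringing must finish before sound setup (must start by hour 28). With an 8-hour duration, lighting stringing must start by 28 − 8 = hour 20.

20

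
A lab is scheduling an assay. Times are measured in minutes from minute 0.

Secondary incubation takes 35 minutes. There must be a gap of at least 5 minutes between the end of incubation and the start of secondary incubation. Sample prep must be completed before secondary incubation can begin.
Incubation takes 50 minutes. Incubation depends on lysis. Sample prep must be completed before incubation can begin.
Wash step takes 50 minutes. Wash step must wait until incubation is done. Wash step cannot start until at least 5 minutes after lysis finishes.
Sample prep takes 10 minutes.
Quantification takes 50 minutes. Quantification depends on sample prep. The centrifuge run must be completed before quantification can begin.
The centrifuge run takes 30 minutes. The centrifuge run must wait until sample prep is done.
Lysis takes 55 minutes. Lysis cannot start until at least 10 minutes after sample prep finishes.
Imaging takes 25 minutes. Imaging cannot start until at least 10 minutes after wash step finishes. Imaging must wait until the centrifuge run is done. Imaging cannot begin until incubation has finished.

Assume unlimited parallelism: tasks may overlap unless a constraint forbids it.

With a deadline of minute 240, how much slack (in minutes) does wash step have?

30

Sample prep has no prerequisites, so it starts at minute 0 and finishes at minute 10.
Lysis waits on sample prep (finishes minute 10, plus 10-minute gap → minute 20), so it starts at minute 20 and finishes at 20 + 55 = minute 75.
Incubation needs all of lysis (finishes minute 75); sample prep (finishes minute 10). That puts its earliest start at minute 75; it finishes at 75 + 50 = minute 125.
Wash step needs all of incubation (finishes minute 125); lysis (finishes minute 75, plus 5-minute gap → minute 80). That puts its earliest start at minute 125; it finishes at 125 + 50 = minute 175.

Working backward from the deadline:
Nothing follows imaging; the deadline of minute 240 is its only limit. It must start by 240 − 25 = minute 215.
Wash step must finish before imaging (must start by minute 215, minus 10-minute gap → minute 205). With a 50-minute duration, wash step must start by 205 − 50 = minute 155.
So wash step can start as early as minute 125 and as late as minute 155, giving 155 − 125 = 30 minutes of slack.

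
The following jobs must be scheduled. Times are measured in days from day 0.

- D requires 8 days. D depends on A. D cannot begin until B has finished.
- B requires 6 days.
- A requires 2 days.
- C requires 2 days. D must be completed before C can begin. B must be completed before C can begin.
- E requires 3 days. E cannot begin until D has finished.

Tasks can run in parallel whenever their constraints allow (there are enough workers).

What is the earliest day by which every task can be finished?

Nothing blocks B, so it runs from day 0 to day 6.
A can start immediately at day 0; it finishes at day 2.
D cannot start until A (finishes day 2); B (finishes day 6). The controlling bound is day 6, so D finishes at 6 + 8 = day 14.
E cannot begin until D (finishes day 14). It runs from day 14 to 14 + 3 = day 17.
C has to wait for D (finishes day 14); B (finishes day 6). The latest of these is day 14, so C runs day 14 to 14 + 2 = day 16.
All tasks are finished once the last one completes. Finish times: A at 2, B at 6, C at 16, D at 14, E at 17. The latest is day 17.

17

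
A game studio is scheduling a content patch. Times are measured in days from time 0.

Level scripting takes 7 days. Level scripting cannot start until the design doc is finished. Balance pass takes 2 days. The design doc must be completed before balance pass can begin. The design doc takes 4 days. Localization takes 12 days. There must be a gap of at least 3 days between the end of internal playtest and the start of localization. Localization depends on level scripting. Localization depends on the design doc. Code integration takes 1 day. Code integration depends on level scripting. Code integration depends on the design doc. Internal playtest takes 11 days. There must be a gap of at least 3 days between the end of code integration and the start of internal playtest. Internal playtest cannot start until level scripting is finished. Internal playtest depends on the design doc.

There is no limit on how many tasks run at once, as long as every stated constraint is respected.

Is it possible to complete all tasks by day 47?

The design doc has no prerequisites, so it starts at day 0 and finishes at day 4.
Balance pass waits on the design doc (finishes day 4), so it starts at day 4 and finishes at 4 + 2 = day 6.
After the design doc (finishes day 4), level scripting can start at day 4 and finishes at day 11.
Code integration cannot start until level scripting (finishes day 11); the design doc (finishes day 4). The controlling bound is day 11, so code integration finishes at 11 + 1 = day 12.
Internal playtest cannot start until code integration (finishes day 12, plus 3-day gap → day 15); level scripting (finishes day 11); the design doc (finishes day 4). The controlling bound is day 15, so internal playtest finishes at 15 + 11 = day 26.
Localization has to wait for internal playtest (finishes day 26, plus 3-day gap → day 29); level scripting (finishes day 11); the design doc (finishes day 4). The latest of these is day 29, so localization runs day 29 to 29 + 12 = day 41.
Every task is finished by day 41, which is no later than the deadline of 47, so the schedule is feasible.

Yes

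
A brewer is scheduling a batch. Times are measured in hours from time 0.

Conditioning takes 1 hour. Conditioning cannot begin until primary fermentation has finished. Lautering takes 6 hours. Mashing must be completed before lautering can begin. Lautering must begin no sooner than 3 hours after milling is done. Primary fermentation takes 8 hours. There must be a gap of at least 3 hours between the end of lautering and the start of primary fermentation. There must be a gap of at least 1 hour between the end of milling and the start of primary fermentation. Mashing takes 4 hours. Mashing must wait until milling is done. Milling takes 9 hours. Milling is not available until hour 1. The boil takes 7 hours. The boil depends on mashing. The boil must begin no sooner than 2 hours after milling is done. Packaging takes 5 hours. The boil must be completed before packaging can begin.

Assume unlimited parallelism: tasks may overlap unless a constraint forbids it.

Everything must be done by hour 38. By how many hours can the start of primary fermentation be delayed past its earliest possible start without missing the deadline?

6

Milling waits on its own release at hour 1, so it starts at hour 1 and finishes at 1 + 9 = hour 10.
After milling (finishes hour 10), mashing can start at hour 10 and finishes at hour 14.
For lautering: mashing (finishes hour 14); milling (finishes hour 10, plus 3-hour gap → hour 13). Taking the maximum gives a start of hour 14, and it finishes at 14 + 6 = hour 20.
Primary fermentation needs all of lautering (finishes hour 20, plus 3-hour gap → hour 23); milling (finishes hour 10, plus 1-hour gap → hour 11). That puts its earliest start at hour 23; it finishes at 23 + 8 = hour 31.

Working backward from the deadline:
To finish by hour 38, conditioning (duration 1) must start no later than hour 37.
Primary fermentation feeds into conditioning (must start by hour 37); so primary fermentation must finish by hour 37 and therefore start by hour 29.
So primary fermentation can start as early as hour 23 and as late as hour 29, giving 29 − 23 = 6 hours of slack.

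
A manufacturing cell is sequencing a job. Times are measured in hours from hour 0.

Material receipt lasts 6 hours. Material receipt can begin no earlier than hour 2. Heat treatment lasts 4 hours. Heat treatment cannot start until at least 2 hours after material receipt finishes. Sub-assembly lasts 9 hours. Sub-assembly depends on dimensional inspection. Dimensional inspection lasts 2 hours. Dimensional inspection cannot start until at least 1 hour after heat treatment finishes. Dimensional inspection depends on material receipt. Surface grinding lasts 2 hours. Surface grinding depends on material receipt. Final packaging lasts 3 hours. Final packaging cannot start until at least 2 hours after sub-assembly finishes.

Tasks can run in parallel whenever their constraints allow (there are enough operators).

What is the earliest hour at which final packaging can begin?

Material receipt cannot begin until its own release at hour 2. It runs from hour 2 to 2 + 6 = hour 8.
After material receipt (finishes hour 8, plus 2-hour gap → hour 10), heat treatment can start at hour 10 and finishes at hour 14.
Dimensional inspection needs all of heat treatment (finishes hour 14, plus 1-hour gap → hour 15); material receipt (finishes hour 8). That puts its earliest start at hour 15; it finishes at 15 + 2 = hour 17.
Sub-assembly cannot begin until dimensional inspection (finishes hour 17). It runs from hour 17 to 17 + 9 = hour 26.
Final packaging waits on sub-assembly (finishes hour 26, plus 2-hour gap → hour 28), so the earliest it can start is hour 28.

28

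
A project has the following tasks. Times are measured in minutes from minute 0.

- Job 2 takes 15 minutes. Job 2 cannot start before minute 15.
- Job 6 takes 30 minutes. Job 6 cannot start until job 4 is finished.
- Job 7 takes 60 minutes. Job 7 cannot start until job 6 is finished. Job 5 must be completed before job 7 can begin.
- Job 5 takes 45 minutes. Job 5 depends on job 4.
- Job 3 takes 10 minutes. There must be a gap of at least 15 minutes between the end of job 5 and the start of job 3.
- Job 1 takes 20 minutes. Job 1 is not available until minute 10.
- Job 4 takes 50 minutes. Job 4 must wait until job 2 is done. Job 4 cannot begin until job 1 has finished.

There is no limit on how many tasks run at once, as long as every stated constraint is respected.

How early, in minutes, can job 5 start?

80

Job 2 waits on its own release at minute 15, so it starts at minute 15 and finishes at 15 + 15 = minute 30.
Job 1 cannot begin until its own release at minute 10. It runs from minute 10 to 10 + 20 = minute 30.
Job 4 has to wait for job 2 (finishes minute 30); job 1 (finishes minute 30). The latest of these is minute 30, so job 4 runs minute 30 to 30 + 50 = minute 80.
Job 5 waits on job 4 (finishes minute 80), so the earliest it can start is minute 80.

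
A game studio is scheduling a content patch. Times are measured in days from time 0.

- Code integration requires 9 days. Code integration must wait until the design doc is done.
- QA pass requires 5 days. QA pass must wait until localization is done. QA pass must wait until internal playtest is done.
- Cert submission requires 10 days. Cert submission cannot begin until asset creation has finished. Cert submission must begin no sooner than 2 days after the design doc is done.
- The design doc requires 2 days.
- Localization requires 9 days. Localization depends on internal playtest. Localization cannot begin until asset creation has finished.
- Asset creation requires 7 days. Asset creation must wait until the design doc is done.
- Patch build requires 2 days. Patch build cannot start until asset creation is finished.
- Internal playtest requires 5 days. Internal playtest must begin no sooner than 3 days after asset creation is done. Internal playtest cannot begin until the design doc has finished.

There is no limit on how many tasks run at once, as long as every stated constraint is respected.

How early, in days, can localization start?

The design doc has no prerequisites, so it starts at day 0 and finishes at day 2.
Asset creation waits on the design doc (finishes day 2), so it starts at day 2 and finishes at 2 + 7 = day 9.
Internal playtest has to wait for asset creation (finishes day 9, plus 3-day gap → day 12); the design doc (finishes day 2). The latest of these is day 12, so internal playtest runs day 12 to 12 + 5 = day 17.
Localization waits on internal playtest (finishes day 17); asset creation (finishes day 9). The latest of these is day 17, which is the earliest localization can start.

17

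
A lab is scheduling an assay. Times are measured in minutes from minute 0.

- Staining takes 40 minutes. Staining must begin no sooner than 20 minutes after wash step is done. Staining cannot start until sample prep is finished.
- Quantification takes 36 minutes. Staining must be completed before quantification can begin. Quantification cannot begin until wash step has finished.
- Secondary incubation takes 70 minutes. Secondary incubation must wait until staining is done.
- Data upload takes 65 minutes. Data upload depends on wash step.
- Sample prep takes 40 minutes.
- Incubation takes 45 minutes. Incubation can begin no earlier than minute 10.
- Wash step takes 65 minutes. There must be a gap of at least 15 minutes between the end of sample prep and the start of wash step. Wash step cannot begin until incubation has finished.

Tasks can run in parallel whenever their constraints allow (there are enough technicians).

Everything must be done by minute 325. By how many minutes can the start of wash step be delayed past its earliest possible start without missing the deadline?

Incubation waits on its own release at minute 10, so it starts at minute 10 and finishes at 10 + 45 = minute 55.
Nothing blocks sample prep, so it runs from minute 0 to minute 40.
Wash step has to wait for sample prep (finishes minute 40, plus 15-minute gap → minute 55); incubation (finishes minute 55). The latest of these is minute 55, so wash step runs minute 55 to 55 + 65 = minute 120.

Working backward from the deadline:
Secondary incubation has no dependents, so it just needs to finish by minute 325. Starting by 325 − 70 = minute 255 achieves that.
To finish by minute 325, quantification (duration 36) must start no later than minute 289.
Staining feeds secondary incubation (must start by minute 255); quantification (must start by minute 289). Taking the minimum, staining must finish by minute 255 and start by 255 − 40 = minute 215.
Data upload must finish by minute 325; it takes 65 minutes, so it must start by 325 − 65 = minute 260.
Wash step has several dependents: staining (must start by minute 215, minus 20-minute gap → minute 195); quantification (must start by minute 289); data upload (must start by minute 260). The earliest of those limits is minute 195, so wash step must start by 195 − 65 = minute 130.
So wash step can start as early as minute 55 and as late as minute 130, giving 130 − 55 = 75 minutes of slack.

75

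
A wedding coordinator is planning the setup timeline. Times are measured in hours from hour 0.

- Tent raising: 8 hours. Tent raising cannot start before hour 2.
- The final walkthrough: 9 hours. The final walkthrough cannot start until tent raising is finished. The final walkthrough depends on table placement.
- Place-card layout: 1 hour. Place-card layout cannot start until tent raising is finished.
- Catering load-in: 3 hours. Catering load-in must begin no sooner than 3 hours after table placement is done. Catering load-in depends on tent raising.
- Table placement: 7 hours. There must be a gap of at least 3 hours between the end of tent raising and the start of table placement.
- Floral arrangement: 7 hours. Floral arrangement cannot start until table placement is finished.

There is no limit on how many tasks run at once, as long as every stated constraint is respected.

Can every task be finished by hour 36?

Tent raising waits on its own release at hour 2, so it starts at hour 2 and finishes at 2 + 8 = hour 10.
After tent raising (finishes hour 10), place-card layout can start at hour 10 and finishes at hour 11.
Table placement waits on tent raising (finishes hour 10, plus 3-hour gap → hour 13), so it starts at hour 13 and finishes at 13 + 7 = hour 20.
The final walkthrough needs all of tent raising (finishes hour 10); table placement (finishes hour 20). That puts its earliest start at hour 20; it finishes at 20 + 9 = hour 29.
Catering load-in needs all of table placement (finishes hour 20, plus 3-hour gap → hour 23); tent raising (finishes hour 10). That puts its earliest start at hour 23; it finishes at 23 + 3 = hour 26.
After table placement (finishes hour 20), floral arrangement can start at hour 20 and finishes at hour 27.
Every task is finished by hour 29, which is no later than the deadline of 36, so the schedule is feasible.

Yes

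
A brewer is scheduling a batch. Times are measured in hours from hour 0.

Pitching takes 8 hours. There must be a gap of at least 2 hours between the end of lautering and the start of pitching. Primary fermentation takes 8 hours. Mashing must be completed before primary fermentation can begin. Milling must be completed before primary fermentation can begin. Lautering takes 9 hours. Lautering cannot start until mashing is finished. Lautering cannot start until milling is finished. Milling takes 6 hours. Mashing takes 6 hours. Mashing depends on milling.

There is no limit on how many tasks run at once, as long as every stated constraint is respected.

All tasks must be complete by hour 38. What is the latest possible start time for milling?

7

Pitching must finish by hour 38; it takes 8 hours, so it must start by 38 − 8 = hour 30.
Since pitching (must start by hour 30, minus 2-hour gap → hour 28) depends on it, lautering must finish by hour 28. Backing off its 9-hour duration gives a latest start of hour 19.
Primary fermentation has no dependents, so it just needs to finish by hour 38. Starting by 38 − 8 = hour 30 achieves that.
Mashing feeds lautering (must start by hour 19); primary fermentation (must start by hour 30). Taking the minimum, mashing must finish by hour 19 and start by 19 − 6 = hour 13.
Milling has several dependents: mashing (must start by hour 13); lautering (must start by hour 19); primary fermentation (must start by hour 30). The earliest of those limits is hour 13, so milling must start by 13 − 6 = hour 7.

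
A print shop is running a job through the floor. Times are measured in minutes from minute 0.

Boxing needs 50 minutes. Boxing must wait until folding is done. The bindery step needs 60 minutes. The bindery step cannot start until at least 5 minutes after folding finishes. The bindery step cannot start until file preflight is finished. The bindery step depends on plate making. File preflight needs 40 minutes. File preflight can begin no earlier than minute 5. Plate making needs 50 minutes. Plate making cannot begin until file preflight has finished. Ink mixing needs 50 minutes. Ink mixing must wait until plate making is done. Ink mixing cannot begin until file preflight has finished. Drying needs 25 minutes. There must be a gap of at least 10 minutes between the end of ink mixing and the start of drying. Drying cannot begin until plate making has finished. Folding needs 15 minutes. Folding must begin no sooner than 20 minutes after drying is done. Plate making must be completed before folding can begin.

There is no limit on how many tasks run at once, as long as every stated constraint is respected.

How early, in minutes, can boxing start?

215

After its own release at minute 5, file preflight can start at minute 5 and finishes at minute 45.
Plate making cannot begin until file preflight (finishes minute 45). It runs from minute 45 to 45 + 50 = minute 95.
For ink mixing: plate making (finishes minute 95); file preflight (finishes minute 45). Taking the maximum gives a start of minute 95, and it finishes at 95 + 50 = minute 145.
For drying: ink mixing (finishes minute 145, plus 10-minute gap → minute 155); plate making (finishes minute 95). Taking the maximum gives a start of minute 155, and it finishes at 155 + 25 = minute 180.
Folding needs all of drying (finishes minute 180, plus 20-minute gap → minute 200); plate making (finishes minute 95). That puts its earliest start at minute 200; it finishes at 200 + 15 = minute 215.
Boxing waits on folding (finishes minute 215), so the earliest it can start is minute 215.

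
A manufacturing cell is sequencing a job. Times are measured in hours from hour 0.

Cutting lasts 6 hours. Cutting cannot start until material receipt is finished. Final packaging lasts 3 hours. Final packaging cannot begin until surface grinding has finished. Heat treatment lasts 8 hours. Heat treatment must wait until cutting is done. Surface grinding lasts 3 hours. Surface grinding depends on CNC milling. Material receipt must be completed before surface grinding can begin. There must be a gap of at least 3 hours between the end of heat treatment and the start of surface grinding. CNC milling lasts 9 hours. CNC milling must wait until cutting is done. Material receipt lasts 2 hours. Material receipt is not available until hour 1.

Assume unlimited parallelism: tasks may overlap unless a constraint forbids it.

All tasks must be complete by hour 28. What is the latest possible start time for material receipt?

3

To finish by hour 28, final packaging (duration 3) must start no later than hour 25.
Surface grinding has to be done before final packaging (must start by hour 25). That means finishing by hour 25, i.e. starting by 25 − 3 = hour 22.
CNC milling has to be done before surface grinding (must start by hour 22). That means finishing by hour 22, i.e. starting by 22 − 9 = hour 13.
Heat treatment feeds into surface grinding (must start by hour 22, minus 3-hour gap → hour 19); so heat treatment must finish by hour 19 and therefore start by hour 11.
Cutting feeds CNC milling (must start by hour 13); heat treatment (must start by hour 11). Taking the minimum, cutting must finish by hour 11 and start by 11 − 6 = hour 5.
Material receipt feeds cutting (must start by hour 5); surface grinding (must start by hour 22). Taking the minimum, material receipt must finish by hour 5 and start by 5 − 2 = hour 3.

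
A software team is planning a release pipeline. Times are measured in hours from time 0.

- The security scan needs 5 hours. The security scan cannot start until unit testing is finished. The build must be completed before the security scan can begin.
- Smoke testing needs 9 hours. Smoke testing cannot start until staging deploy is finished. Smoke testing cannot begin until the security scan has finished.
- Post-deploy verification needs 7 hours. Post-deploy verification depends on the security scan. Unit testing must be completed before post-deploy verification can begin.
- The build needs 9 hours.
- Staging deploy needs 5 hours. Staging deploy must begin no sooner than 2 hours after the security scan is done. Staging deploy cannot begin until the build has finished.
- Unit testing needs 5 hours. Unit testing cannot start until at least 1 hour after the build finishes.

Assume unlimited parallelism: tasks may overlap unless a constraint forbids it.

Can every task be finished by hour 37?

Nothing blocks the build, so it runs from hour 0 to hour 9.
Unit testing cannot begin until the build (finishes hour 9, plus 1-hour gap → hour 10). It runs from hour 10 to 10 + 5 = hour 15.
For the security scan: unit testing (finishes hour 15); the build (finishes hour 9). Taking the maximum gives a start of hour 15, and it finishes at 15 + 5 = hour 20.
For post-deploy verification: the security scan (finishes hour 20); unit testing (finishes hour 15). Taking the maximum gives a start of hour 20, and it finishes at 20 + 7 = hour 27.
Staging deploy has to wait for the security scan (finishes hour 20, plus 2-hour gap → hour 22); the build (finishes hour 9). The latest of these is hour 22, so staging deploy runs hour 22 to 22 + 5 = hour 27.
Smoke testing needs all of staging deploy (finishes hour 27); the security scan (finishes hour 20). That puts its earliest start at hour 27; it finishes at 27 + 9 = hour 36.
Every task is finished by hour 36, which is no later than the deadline of 37, so the schedule is feasible.

Yes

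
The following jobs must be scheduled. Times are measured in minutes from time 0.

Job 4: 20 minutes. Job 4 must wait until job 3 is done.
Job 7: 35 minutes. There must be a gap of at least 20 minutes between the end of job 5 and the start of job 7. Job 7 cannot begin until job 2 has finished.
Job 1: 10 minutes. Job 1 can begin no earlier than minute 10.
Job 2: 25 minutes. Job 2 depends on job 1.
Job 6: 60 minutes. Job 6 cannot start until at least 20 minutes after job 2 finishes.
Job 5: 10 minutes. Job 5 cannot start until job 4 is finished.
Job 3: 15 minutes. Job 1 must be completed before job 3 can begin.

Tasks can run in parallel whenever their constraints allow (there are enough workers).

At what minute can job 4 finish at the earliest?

After its own release at minute 10, job 1 can start at minute 10 and finishes at minute 20.
After job 1 (finishes minute 20), job 3 can start at minute 20 and finishes at minute 35.
Job 4 waits on job 3 (finishes minute 35), so it starts at minute 35 and finishes at 35 + 20 = minute 55.

55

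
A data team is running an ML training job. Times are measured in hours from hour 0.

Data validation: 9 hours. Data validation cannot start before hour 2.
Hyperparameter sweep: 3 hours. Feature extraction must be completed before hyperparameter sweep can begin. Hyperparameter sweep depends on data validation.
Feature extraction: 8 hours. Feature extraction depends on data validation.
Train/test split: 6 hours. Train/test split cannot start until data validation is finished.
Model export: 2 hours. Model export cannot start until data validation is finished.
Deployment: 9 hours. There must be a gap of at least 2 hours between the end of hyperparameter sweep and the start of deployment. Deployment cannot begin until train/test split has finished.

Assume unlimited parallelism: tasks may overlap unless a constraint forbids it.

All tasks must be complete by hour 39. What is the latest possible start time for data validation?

Deployment must finish by hour 39; it takes 9 hours, so it must start by 39 − 9 = hour 30.
Hyperparameter sweep must finish before deployment (must start by hour 30, minus 2-hour gap → hour 28). With a 3-hour duration, hyperparameter sweep must start by 28 − 3 = hour 25.
Since hyperparameter sweep (must start by hour 25) depends on it, feature extraction must finish by hour 25. Backing off its 8-hour duration gives a latest start of hour 17.
Train/test split has to be done before deployment (must start by hour 30). That means finishing by hour 30, i.e. starting by 30 − 6 = hour 24.
Model export has no dependents, so it just needs to finish by hour 39. Starting by 39 − 2 = hour 37 achieves that.
Data validation feeds feature extraction (must start by hour 17); train/test split (must start by hour 24); hyperparameter sweep (must start by hour 25); model export (must start by hour 37). Taking the minimum, data validation must finish by hour 17 and start by 17 − 9 = hour 8.

8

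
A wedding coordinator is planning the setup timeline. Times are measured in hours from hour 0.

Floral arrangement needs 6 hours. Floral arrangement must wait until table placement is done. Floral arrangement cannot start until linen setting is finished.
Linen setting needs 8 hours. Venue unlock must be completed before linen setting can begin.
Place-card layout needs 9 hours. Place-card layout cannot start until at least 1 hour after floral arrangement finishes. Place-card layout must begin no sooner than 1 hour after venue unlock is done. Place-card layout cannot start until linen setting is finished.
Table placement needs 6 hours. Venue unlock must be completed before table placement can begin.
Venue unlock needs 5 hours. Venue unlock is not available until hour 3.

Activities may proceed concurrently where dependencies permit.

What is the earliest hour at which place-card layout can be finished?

Venue unlock waits on its own release at hour 3, so it starts at hour 3 and finishes at 3 + 5 = hour 8.
Linen setting waits on venue unlock (finishes hour 8), so it starts at hour 8 and finishes at 8 + 8 = hour 16.
After venue unlock (finishes hour 8), table placement can start at hour 8 and finishes at hour 14.
For floral arrangement: table placement (finishes hour 14); linen setting (finishes hour 16). Taking the maximum gives a start of hour 16, and it finishes at 16 + 6 = hour 22.
Place-card layout cannot start until floral arrangement (finishes hour 22, plus 1-hour gap → hour 23); venue unlock (finishes hour 8, plus 1-hour gap → hour 9); linen setting (finishes hour 16). The controlling bound is hour 23, so place-card layout finishes at 23 + 9 = hour 32.

32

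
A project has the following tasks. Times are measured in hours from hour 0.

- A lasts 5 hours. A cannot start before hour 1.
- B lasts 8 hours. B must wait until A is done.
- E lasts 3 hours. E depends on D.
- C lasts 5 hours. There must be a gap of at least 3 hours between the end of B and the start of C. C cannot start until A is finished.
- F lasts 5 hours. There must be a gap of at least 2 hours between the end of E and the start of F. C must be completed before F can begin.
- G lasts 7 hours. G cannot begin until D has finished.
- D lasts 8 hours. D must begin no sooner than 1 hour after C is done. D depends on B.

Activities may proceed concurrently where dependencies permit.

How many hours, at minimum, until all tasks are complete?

41

A waits on its own release at hour 1, so it starts at hour 1 and finishes at 1 + 5 = hour 6.
B cannot begin until A (finishes hour 6). It runs from hour 6 to 6 + 8 = hour 14.
C needs all of B (finishes hour 14, plus 3-hour gap → hour 17); A (finishes hour 6). That puts its earliest start at hour 17; it finishes at 17 + 5 = hour 22.
D needs all of C (finishes hour 22, plus 1-hour gap → hour 23); B (finishes hour 14). That puts its earliest start at hour 23; it finishes at 23 + 8 = hour 31.
After D (finishes hour 31), G can start at hour 31 and finishes at hour 38.
E cannot begin until D (finishes hour 31). It runs from hour 31 to 31 + 3 = hour 34.
F has to wait for E (finishes hour 34, plus 2-hour gap → hour 36); C (finishes hour 22). The latest of these is hour 36, so F runs hour 36 to 36 + 5 = hour 41.
All tasks are finished once the last one completes. Finish times: A at 6, B at 14, C at 22, D at 31, E at 34, F at 41, G at 38. The latest is hour 41.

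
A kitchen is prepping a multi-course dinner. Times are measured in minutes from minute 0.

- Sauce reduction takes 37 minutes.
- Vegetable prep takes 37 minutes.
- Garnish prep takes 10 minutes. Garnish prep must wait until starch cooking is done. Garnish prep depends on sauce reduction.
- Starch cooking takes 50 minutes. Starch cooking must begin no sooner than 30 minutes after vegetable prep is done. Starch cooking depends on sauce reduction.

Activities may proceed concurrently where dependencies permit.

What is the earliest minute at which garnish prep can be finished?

127

Sauce reduction has no prerequisites, so it starts at minute 0 and finishes at minute 37.
Vegetable prep has no prerequisites, so it starts at minute 0 and finishes at minute 37.
Starch cooking cannot start until vegetable prep (finishes minute 37, plus 30-minute gap → minute 67); sauce reduction (finishes minute 37). The controlling bound is minute 67, so starch cooking finishes at 67 + 50 = minute 117.
Garnish prep cannot start until starch cooking (finishes minute 117); sauce reduction (finishes minute 37). The controlling bound is minute 117, so garnish prep finishes at 117 + 10 = minute 127.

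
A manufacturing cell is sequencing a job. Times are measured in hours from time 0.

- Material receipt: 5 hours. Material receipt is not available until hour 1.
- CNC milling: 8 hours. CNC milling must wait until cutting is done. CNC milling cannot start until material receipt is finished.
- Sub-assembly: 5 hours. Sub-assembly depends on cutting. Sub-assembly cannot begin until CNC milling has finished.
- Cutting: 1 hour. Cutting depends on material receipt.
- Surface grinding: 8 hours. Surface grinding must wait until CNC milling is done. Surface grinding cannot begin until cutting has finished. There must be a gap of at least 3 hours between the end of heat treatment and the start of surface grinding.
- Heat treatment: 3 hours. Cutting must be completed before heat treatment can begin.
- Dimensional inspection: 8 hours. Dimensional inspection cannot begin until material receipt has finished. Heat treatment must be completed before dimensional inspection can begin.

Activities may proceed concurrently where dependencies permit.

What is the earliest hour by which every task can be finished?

23

Material receipt cannot begin until its own release at hour 1. It runs from hour 1 to 1 + 5 = hour 6.
Cutting cannot begin until material receipt (finishes hour 6). It runs from hour 6 to 6 + 1 = hour 7.
Heat treatment waits on cutting (finishes hour 7), so it starts at hour 7 and finishes at 7 + 3 = hour 10.
Dimensional inspection needs all of material receipt (finishes hour 6); heat treatment (finishes hour 10). That puts its earliest start at hour 10; it finishes at 10 + 8 = hour 18.
CNC milling has to wait for cutting (finishes hour 7); material receipt (finishes hour 6). The latest of these is hour 7, so CNC milling runs hour 7 to 7 + 8 = hour 15.
Sub-assembly cannot start until cutting (finishes hour 7); CNC milling (finishes hour 15). The controlling bound is hour 15, so sub-assembly finishes at 15 + 5 = hour 20.
Surface grinding needs all of CNC milling (finishes hour 15); cutting (finishes hour 7); heat treatment (finishes hour 10, plus 3-hour gap → hour 13). That puts its earliest start at hour 15; it finishes at 15 + 8 = hour 23.
All tasks are finished once the last one completes. Finish times: Material receipt at 6, Cutting at 7, CNC milling at 15, Heat treatment at 10, Surface grinding at 23, Dimensional inspection at 18, Sub-assembly at 20. The latest is hour 23.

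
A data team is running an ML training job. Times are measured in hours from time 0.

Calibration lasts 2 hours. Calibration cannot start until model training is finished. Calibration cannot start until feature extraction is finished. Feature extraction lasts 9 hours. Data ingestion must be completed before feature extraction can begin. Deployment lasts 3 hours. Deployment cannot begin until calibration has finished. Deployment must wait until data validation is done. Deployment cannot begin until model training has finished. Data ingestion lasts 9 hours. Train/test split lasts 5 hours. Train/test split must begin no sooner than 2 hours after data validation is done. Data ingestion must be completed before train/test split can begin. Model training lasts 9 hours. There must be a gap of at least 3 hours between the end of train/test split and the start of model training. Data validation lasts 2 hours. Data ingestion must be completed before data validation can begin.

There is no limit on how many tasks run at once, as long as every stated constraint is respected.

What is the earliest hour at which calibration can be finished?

Data ingestion can start immediately at hour 0; it finishes at hour 9.
After data ingestion (finishes hour 9), feature extraction can start at hour 9 and finishes at hour 18.
Data validation cannot begin until data ingestion (finishes hour 9). It runs from hour 9 to 9 + 2 = hour 11.
For train/test split: data validation (finishes hour 11, plus 2-hour gap → hour 13); data ingestion (finishes hour 9). Taking the maximum gives a start of hour 13, and it finishes at 13 + 5 = hour 18.
Model training cannot begin until train/test split (finishes hour 18, plus 3-hour gap → hour 21). It runs from hour 21 to 21 + 9 = hour 30.
For calibration: model training (finishes hour 30); feature extraction (finishes hour 18). Taking the maximum gives a start of hour 30, and it finishes at 30 + 2 = hour 32.

32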